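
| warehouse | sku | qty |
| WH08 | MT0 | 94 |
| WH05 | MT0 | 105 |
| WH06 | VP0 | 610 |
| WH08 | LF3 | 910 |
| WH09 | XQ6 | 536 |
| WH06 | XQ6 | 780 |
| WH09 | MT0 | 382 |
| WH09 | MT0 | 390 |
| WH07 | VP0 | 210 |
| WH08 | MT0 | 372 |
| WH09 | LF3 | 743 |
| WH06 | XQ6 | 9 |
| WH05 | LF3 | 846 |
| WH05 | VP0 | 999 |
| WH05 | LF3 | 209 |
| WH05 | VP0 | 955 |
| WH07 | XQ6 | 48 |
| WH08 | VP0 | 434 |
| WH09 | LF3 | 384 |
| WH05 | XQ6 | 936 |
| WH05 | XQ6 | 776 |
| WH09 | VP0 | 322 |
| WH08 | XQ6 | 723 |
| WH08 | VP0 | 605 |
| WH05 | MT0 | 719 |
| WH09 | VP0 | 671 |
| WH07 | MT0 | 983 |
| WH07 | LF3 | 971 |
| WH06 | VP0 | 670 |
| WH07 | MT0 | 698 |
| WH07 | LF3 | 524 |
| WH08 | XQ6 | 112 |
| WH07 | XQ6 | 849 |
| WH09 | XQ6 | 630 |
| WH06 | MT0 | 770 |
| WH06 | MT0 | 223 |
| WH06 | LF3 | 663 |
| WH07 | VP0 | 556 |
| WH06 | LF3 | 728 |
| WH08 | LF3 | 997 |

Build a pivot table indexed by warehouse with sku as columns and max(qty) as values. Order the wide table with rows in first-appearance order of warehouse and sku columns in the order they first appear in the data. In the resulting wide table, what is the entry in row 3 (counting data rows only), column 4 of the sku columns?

780

With rows in first-appearance order of warehouse, row 3 is warehouse=WH06. sku columns in first-appearance order: MT0, VP0, LF3, XQ6; column 4 is XQ6.
Long rows with warehouse=WH06, sku=XQ6: max(780, 9) = 780.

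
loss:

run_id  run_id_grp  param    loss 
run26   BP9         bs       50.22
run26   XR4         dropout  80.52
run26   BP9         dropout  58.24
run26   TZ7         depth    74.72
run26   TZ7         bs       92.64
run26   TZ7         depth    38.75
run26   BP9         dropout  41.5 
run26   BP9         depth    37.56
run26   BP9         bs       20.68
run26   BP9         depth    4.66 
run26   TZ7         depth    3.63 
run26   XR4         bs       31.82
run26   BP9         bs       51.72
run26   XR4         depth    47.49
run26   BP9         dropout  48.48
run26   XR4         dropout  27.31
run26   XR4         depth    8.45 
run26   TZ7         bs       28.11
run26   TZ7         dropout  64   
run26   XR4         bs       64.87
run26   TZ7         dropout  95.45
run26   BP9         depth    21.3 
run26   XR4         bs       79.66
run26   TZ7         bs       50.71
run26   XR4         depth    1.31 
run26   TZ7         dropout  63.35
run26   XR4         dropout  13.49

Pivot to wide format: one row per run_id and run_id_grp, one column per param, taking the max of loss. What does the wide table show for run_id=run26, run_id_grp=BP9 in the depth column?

Rows with run_id=run26, run_id_grp=BP9 and param=depth: loss values are 37.56, 4.66, 21.3.
max(37.56, 4.66, 21.3) = 37.56.

37.56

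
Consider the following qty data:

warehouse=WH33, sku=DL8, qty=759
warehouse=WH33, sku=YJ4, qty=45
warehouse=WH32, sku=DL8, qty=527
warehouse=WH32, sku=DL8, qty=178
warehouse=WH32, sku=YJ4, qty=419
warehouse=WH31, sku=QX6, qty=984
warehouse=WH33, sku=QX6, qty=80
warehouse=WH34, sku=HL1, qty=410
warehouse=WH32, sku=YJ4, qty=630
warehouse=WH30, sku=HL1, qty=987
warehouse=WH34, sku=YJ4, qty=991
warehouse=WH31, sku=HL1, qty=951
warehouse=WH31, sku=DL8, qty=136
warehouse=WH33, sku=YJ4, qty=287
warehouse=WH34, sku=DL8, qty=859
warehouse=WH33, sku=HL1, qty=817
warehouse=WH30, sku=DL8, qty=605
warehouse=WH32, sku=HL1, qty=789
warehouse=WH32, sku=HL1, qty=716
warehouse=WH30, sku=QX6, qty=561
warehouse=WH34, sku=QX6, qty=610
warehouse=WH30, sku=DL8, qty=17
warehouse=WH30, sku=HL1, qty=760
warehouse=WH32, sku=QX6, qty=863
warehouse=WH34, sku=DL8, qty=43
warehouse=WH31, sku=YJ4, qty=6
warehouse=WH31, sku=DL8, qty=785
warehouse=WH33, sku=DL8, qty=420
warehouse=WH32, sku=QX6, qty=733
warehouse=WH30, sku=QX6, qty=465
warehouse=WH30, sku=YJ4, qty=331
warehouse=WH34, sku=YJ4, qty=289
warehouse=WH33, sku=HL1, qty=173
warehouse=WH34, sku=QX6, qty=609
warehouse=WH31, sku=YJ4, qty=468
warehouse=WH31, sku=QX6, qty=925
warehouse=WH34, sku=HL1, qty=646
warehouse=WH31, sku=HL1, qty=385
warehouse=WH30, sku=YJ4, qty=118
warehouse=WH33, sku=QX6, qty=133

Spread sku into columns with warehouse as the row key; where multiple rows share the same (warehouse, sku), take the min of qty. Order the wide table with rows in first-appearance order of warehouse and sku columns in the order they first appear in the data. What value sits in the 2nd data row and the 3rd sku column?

With rows in first-appearance order of warehouse, row 2 is warehouse=WH32. sku columns in first-appearance order: DL8, YJ4, QX6, HL1; column 3 is QX6.
Long rows with warehouse=WH32, sku=QX6: min(863, 733) = 733.

733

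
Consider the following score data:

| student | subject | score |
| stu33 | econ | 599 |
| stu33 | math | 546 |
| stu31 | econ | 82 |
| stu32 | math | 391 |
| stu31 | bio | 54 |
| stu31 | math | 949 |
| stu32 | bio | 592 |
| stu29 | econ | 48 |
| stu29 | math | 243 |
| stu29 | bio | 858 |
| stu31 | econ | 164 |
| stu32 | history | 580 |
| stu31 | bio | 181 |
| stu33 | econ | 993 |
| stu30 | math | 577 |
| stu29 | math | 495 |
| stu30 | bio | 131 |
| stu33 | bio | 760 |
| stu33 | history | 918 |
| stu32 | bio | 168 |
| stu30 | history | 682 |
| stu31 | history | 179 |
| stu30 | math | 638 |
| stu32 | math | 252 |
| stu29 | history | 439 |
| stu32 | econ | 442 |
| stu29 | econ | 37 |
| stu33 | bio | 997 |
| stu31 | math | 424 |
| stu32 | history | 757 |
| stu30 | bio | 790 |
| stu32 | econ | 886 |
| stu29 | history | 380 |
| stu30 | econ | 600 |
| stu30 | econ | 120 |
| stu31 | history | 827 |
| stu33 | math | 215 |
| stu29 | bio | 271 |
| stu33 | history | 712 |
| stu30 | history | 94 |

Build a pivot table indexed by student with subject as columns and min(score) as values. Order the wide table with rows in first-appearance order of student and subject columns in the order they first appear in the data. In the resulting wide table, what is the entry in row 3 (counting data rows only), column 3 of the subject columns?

168

With rows in first-appearance order of student, row 3 is student=stu32. subject columns in first-appearance order: econ, math, bio, history; column 3 is bio.
Long rows with student=stu32, subject=bio: min(592, 168) = 168.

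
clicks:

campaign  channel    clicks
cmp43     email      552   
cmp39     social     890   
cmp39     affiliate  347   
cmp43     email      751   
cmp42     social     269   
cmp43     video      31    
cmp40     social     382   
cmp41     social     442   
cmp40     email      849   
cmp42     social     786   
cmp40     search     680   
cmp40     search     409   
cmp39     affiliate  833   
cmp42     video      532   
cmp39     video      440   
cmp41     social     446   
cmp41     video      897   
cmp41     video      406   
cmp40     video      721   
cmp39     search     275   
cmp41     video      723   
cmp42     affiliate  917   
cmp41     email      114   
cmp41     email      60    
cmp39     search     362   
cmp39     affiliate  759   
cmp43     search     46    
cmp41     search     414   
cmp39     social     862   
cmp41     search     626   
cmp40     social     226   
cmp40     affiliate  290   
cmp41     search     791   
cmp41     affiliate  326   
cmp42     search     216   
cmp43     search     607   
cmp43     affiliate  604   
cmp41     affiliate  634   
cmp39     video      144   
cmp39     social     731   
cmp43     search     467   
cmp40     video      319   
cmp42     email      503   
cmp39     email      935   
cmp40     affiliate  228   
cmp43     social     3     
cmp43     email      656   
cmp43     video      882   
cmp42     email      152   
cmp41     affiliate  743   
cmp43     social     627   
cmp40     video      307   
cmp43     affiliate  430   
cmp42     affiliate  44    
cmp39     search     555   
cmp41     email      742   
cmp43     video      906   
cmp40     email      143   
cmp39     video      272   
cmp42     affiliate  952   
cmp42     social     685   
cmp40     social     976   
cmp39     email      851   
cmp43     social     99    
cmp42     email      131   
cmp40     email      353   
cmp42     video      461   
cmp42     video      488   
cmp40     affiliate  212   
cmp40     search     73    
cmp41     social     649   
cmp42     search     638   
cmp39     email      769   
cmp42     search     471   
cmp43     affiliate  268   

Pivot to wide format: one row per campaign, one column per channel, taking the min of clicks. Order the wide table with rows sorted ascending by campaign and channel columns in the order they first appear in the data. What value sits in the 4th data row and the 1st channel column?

With rows sorted ascending by campaign, row 4 is campaign=cmp42. channel columns in first-appearance order: email, social, affiliate, video, search; column 1 is email.
Long rows with campaign=cmp42, channel=email: min(503, 152, 131) = 131.

131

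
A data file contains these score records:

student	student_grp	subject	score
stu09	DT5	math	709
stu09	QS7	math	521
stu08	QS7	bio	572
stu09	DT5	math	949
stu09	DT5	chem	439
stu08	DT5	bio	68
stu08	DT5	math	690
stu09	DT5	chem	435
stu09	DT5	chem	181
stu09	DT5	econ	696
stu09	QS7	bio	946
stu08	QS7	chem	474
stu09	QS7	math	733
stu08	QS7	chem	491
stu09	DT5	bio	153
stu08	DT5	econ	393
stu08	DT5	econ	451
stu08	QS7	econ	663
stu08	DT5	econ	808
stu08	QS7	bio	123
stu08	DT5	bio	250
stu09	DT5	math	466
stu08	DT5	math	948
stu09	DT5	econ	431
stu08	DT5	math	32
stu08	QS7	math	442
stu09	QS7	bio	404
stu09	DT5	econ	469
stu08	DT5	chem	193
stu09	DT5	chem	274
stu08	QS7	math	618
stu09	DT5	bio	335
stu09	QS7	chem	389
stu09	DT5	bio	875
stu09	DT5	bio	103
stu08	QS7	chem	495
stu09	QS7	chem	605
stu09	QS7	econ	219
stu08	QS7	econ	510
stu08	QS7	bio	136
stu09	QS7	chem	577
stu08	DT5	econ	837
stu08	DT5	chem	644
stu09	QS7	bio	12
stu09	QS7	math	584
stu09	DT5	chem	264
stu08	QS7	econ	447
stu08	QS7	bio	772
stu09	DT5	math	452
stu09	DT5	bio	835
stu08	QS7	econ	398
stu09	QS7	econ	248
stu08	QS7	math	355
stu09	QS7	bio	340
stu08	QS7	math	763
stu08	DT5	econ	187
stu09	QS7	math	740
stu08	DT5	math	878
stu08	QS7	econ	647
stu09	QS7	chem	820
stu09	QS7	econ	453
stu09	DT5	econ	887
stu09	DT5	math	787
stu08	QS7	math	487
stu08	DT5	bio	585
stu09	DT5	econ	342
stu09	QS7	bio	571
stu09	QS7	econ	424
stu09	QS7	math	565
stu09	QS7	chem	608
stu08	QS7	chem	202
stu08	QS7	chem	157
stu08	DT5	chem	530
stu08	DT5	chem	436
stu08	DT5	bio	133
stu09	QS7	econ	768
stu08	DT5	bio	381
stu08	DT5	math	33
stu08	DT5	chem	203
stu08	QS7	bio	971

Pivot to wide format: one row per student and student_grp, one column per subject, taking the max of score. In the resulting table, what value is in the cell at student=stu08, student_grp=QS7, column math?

Rows with student=stu08, student_grp=QS7 and subject=math: score values are 442, 618, 355, 763, 487.
max(442, 618, 355, 763, 487) = 763.

763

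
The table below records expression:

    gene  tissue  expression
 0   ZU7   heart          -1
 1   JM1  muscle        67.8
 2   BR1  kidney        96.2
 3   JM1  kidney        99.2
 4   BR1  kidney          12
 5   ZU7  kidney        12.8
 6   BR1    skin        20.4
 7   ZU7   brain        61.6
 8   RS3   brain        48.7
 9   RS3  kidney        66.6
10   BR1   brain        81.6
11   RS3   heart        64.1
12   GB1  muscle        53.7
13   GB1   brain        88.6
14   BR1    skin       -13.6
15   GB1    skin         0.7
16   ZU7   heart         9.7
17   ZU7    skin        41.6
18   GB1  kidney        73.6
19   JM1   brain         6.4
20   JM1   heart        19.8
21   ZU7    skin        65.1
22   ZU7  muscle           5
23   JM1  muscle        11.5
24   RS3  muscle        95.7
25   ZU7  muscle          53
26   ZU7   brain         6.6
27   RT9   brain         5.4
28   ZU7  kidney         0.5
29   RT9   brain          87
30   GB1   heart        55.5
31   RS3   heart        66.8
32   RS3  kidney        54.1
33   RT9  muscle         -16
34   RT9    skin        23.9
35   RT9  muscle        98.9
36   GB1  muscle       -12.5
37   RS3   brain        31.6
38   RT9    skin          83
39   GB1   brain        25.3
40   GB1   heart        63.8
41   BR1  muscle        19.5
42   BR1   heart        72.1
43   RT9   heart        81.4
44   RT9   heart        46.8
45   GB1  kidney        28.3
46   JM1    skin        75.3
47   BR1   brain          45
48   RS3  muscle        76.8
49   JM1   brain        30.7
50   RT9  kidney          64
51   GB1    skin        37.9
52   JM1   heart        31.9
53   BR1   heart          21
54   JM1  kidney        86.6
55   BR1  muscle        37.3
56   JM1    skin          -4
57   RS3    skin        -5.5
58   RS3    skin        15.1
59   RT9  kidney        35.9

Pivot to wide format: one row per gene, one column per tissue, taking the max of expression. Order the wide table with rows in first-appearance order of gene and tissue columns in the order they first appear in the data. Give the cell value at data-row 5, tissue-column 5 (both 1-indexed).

With rows in first-appearance order of gene, row 5 is gene=GB1. tissue columns in first-appearance order: heart, muscle, kidney, skin, brain; column 5 is brain.
Long rows with gene=GB1, tissue=brain: max(88.6, 25.3) = 88.6.

88.6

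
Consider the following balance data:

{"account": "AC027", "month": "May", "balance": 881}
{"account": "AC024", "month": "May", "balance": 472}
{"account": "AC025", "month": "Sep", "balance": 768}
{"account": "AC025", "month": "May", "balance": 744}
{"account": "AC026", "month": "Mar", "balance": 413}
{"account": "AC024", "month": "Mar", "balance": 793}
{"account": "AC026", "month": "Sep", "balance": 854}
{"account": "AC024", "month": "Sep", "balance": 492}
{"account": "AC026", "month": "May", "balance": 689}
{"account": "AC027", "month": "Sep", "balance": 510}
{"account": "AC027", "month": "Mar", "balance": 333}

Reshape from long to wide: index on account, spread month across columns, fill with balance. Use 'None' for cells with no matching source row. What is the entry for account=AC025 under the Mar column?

No long-format row has account=AC025 and month=Mar, so the cell is None.

None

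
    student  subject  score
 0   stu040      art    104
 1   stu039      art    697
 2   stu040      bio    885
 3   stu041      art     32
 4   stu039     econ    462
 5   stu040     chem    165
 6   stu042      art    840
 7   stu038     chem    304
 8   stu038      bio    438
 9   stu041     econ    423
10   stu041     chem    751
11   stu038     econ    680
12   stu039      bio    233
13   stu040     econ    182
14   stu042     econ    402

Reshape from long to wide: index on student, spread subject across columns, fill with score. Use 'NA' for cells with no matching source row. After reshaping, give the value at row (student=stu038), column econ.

The long row with student=stu038, subject=econ has score=680.

680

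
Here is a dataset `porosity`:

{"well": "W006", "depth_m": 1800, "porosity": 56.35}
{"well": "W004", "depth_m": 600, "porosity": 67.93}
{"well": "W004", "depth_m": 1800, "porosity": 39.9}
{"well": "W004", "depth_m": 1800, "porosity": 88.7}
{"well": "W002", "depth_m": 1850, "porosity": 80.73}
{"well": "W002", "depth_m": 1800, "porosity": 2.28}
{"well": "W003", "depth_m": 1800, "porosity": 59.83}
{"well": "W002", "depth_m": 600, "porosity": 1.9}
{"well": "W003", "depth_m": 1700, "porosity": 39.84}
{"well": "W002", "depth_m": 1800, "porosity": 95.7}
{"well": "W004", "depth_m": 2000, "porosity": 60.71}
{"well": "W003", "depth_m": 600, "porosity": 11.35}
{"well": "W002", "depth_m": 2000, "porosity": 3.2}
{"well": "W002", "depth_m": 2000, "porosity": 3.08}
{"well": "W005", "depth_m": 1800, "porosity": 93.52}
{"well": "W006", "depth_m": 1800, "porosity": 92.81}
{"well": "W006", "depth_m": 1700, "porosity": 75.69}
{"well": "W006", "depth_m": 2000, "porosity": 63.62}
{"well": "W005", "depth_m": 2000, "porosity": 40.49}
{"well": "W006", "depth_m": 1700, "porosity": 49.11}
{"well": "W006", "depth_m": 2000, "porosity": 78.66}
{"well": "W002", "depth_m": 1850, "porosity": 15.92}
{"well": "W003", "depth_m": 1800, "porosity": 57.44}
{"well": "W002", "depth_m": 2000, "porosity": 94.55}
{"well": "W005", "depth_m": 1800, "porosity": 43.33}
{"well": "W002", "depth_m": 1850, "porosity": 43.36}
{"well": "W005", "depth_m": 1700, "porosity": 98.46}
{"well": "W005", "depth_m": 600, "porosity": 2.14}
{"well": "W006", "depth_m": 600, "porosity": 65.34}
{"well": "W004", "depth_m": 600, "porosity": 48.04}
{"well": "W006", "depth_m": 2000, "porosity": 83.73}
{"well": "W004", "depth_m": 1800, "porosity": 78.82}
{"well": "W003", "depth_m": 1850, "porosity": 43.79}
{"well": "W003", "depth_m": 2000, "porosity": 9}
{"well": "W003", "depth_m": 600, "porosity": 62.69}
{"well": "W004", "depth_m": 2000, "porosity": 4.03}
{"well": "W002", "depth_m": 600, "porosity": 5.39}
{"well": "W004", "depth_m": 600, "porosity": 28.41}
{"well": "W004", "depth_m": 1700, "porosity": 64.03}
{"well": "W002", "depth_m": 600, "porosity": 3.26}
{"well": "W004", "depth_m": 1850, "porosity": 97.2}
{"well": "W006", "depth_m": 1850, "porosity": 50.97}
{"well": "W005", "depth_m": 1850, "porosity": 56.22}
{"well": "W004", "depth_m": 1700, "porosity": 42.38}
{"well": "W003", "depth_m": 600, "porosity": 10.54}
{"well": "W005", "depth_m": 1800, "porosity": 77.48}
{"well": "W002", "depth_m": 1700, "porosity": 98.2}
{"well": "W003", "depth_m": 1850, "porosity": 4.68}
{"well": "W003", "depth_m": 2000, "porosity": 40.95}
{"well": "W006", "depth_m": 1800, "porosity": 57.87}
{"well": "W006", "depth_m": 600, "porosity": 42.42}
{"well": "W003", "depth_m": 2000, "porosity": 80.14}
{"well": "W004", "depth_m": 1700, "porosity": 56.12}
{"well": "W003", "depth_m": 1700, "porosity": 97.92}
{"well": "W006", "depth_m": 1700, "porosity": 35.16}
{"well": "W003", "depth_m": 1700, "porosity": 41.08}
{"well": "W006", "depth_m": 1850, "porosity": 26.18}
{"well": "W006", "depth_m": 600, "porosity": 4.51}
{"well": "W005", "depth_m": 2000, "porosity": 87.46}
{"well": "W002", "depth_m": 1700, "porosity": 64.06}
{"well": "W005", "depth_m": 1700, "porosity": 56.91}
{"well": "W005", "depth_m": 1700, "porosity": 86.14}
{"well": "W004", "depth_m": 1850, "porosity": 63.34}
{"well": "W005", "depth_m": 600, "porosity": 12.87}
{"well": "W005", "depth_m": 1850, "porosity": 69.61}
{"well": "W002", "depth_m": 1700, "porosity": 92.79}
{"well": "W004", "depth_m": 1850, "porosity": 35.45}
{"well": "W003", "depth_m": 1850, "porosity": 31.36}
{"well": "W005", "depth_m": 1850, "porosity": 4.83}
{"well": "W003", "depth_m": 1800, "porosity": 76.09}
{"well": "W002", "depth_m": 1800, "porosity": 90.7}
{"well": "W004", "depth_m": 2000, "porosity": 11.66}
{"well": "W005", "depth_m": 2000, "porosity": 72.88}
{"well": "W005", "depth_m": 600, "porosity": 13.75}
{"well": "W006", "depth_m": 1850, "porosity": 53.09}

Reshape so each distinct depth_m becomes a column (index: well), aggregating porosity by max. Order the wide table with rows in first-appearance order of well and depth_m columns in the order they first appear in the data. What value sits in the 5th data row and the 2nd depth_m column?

With rows in first-appearance order of well, row 5 is well=W005. depth_m columns in first-appearance order: 1800, 600, 1850, 1700, 2000; column 2 is 600.
Long rows with well=W005, depth_m=600: max(2.14, 12.87, 13.75) = 13.75.

13.75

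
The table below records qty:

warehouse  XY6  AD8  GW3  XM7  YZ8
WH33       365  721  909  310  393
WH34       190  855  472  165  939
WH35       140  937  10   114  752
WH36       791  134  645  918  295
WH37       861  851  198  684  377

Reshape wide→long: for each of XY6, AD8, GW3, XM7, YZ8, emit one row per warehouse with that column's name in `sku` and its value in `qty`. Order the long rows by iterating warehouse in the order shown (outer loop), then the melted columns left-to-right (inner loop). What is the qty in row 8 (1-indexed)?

25 rows total (5 × 5). Row 8: index ⌊(8-1)/5⌋ = 1 into warehouse → WH34; (8-1) mod 5 = 2 into the melted columns → GW3.
So row 8 is (WH34, GW3, 472); qty = 472.

472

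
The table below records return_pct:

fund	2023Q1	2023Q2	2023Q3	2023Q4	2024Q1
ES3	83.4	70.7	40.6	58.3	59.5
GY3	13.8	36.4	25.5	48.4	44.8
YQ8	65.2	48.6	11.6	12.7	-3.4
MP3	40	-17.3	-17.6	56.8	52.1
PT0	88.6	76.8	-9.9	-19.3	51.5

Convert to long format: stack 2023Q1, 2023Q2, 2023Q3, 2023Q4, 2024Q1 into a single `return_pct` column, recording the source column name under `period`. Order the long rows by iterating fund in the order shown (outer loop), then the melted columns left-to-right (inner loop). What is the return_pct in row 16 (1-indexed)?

40

25 rows total (5 × 5). Row 16: index ⌊(16-1)/5⌋ = 3 into fund → MP3; (16-1) mod 5 = 0 into the melted columns → 2023Q1.
So row 16 is (MP3, 2023Q1, 40); return_pct = 40.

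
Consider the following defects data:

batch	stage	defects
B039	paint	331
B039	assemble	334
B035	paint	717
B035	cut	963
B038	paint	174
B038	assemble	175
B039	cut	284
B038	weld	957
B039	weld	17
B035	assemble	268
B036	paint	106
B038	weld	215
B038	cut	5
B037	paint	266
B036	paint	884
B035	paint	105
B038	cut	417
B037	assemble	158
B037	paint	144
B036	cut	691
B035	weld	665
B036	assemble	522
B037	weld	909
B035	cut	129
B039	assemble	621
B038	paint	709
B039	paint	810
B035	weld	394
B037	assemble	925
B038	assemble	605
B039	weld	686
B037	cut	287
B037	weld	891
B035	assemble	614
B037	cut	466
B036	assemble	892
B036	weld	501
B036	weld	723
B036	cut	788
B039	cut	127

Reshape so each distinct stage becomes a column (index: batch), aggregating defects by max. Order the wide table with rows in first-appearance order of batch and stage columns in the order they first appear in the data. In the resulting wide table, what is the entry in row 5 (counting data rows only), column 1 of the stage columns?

With rows in first-appearance order of batch, row 5 is batch=B037. stage columns in first-appearance order: paint, assemble, cut, weld; column 1 is paint.
Long rows with batch=B037, stage=paint: max(266, 144) = 266.

266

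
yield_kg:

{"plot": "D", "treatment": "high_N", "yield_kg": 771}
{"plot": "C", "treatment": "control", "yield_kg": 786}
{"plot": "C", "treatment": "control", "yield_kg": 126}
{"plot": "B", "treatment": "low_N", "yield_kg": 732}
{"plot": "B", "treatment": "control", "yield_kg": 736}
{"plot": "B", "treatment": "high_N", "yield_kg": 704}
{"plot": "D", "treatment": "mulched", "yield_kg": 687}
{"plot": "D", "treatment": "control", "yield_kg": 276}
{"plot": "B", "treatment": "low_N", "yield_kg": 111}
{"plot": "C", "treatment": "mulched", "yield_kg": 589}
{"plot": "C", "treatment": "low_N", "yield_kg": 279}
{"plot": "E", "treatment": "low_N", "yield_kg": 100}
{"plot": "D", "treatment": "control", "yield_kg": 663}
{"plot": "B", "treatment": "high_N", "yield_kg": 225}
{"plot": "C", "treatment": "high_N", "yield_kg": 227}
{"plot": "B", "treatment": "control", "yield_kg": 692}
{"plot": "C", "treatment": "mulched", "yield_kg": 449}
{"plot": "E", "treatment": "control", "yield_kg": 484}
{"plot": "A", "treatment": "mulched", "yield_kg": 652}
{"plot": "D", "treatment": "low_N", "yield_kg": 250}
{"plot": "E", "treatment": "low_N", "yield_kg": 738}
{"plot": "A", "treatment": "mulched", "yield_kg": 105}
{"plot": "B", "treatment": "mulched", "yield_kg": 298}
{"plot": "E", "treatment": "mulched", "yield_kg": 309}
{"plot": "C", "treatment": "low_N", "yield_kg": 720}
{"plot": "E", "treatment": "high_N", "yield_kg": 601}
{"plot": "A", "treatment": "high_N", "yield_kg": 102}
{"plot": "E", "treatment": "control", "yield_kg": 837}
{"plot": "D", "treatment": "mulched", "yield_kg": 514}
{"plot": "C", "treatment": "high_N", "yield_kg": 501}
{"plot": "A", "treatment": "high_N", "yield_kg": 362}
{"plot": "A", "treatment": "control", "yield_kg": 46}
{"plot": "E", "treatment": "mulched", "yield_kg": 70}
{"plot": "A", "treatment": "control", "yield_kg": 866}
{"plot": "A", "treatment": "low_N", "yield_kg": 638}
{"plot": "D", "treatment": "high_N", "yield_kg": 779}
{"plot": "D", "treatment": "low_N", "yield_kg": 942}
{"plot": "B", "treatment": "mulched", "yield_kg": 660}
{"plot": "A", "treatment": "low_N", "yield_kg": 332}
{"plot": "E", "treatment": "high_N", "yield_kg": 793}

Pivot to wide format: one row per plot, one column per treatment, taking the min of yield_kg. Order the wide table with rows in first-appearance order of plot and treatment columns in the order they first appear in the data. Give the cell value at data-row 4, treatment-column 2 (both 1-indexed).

484

With rows in first-appearance order of plot, row 4 is plot=E. treatment columns in first-appearance order: high_N, control, low_N, mulched; column 2 is control.
Long rows with plot=E, treatment=control: min(484, 837) = 484.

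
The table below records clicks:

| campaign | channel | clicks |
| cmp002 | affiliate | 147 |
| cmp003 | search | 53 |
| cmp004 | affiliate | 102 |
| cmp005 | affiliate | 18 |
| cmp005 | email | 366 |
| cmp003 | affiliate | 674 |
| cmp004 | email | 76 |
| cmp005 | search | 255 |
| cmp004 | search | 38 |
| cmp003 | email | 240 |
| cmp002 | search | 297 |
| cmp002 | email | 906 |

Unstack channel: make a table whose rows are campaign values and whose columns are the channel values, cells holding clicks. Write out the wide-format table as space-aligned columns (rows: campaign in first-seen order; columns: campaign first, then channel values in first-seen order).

campaign  affiliate  search  email
cmp002    147        297     906  
cmp003    674        53      240  
cmp004    102        38      76   
cmp005    18         255     366  

Columns: campaign plus the 3 distinct channel values (affiliate, search, email).
For example, row cmp002 column affiliate takes clicks=147 from the long row (cmp002, affiliate).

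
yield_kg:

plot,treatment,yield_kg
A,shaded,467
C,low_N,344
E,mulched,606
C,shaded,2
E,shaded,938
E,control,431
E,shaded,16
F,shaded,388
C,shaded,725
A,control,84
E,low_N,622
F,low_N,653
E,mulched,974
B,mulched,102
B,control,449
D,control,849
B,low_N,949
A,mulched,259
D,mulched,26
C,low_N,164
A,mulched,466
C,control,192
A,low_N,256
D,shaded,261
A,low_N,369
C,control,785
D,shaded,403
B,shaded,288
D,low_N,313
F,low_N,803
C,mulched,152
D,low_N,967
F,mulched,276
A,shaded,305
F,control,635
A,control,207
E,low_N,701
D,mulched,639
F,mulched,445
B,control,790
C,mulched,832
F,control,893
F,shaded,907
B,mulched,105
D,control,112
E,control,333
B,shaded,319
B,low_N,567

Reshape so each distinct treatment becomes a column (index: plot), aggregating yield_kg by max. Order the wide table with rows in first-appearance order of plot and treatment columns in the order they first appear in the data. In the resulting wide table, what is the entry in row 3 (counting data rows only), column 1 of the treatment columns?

With rows in first-appearance order of plot, row 3 is plot=E. treatment columns in first-appearance order: shaded, low_N, mulched, control; column 1 is shaded.
Long rows with plot=E, treatment=shaded: max(938, 16) = 938.

938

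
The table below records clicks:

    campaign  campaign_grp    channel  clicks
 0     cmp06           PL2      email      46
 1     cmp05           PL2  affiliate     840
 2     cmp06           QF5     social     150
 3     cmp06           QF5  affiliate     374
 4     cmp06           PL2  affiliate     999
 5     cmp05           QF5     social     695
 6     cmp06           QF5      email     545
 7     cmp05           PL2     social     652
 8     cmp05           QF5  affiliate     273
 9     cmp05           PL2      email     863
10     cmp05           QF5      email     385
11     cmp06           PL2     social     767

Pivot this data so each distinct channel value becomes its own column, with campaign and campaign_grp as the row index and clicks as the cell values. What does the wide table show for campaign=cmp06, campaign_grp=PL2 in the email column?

46

Wide layout: rows indexed by campaign and campaign_grp, columns are the 3 distinct channel values (email, affiliate, social).
Cell (campaign=cmp06, campaign_grp=PL2, channel=email) draws from the long row where campaign=cmp06, campaign_grp=PL2 and channel=email, which has clicks=46.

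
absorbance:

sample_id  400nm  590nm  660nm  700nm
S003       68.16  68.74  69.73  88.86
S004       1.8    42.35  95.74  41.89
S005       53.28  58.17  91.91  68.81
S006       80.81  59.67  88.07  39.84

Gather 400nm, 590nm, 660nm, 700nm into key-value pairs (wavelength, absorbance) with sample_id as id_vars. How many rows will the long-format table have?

16

4 sample_id values × 4 melted columns = 16 rows.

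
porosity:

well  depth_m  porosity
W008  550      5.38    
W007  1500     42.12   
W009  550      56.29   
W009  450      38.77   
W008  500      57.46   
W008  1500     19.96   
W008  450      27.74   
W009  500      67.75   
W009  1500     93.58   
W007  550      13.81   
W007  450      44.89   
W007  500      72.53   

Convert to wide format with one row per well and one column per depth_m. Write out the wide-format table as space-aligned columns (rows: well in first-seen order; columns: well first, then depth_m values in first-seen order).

well  550    1500   450    500  
W008  5.38   19.96  27.74  57.46
W007  13.81  42.12  44.89  72.53
W009  56.29  93.58  38.77  67.75

Columns: well plus the 4 distinct depth_m values (550, 1500, 450, 500).
For example, row W008 column 550 takes porosity=5.38 from the long row (W008, 550).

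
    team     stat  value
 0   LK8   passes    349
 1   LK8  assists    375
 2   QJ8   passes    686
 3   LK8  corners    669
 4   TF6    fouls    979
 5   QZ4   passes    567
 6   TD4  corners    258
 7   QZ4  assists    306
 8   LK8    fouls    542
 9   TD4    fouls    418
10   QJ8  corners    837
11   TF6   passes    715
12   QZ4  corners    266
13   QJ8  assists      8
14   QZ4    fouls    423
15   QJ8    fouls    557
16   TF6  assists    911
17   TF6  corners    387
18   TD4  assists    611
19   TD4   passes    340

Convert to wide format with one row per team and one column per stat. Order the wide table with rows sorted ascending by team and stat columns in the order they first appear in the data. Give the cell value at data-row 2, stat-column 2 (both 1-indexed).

With rows sorted ascending by team, row 2 is team=QJ8. stat columns in first-appearance order: passes, assists, corners, fouls; column 2 is assists.
Long rows with team=QJ8, stat=assists: value = 8.

8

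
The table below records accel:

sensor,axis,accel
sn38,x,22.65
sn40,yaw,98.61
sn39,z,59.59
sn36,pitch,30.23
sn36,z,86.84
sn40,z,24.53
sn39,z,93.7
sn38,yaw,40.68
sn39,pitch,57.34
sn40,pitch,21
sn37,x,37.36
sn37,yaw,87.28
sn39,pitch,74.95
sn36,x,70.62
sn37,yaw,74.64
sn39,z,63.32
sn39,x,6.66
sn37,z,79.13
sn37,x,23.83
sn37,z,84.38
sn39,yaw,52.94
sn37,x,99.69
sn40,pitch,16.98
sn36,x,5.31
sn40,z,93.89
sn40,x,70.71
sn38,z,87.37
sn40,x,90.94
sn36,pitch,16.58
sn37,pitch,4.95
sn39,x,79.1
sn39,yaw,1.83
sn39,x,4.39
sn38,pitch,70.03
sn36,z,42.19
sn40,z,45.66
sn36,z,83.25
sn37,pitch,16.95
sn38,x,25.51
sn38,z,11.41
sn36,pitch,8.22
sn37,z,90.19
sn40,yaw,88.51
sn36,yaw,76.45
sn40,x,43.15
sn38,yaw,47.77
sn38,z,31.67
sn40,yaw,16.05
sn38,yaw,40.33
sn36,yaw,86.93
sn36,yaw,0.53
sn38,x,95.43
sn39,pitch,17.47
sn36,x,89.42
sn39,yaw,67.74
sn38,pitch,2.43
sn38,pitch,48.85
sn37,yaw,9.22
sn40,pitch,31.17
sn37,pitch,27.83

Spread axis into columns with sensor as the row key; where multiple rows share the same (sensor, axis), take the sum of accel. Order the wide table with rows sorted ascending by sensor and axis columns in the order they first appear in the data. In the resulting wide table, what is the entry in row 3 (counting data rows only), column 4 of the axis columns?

With rows sorted ascending by sensor, row 3 is sensor=sn38. axis columns in first-appearance order: x, yaw, z, pitch; column 4 is pitch.
Long rows with sensor=sn38, axis=pitch: 70.03 + 2.43 + 48.85 = 121.31.

121.31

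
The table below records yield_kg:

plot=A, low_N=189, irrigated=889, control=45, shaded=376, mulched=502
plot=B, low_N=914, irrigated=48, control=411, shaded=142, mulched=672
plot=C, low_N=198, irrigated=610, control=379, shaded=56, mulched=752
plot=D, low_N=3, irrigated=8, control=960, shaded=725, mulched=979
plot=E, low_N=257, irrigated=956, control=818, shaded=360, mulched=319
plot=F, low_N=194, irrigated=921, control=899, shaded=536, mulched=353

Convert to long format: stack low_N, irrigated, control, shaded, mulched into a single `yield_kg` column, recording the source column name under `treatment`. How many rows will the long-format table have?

30

6 plot values × 5 melted columns = 30 rows.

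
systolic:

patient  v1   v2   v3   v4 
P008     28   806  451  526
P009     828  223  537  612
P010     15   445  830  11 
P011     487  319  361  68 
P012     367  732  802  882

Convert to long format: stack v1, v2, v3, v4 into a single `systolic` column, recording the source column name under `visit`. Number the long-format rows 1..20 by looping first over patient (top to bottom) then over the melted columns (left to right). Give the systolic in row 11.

20 rows total (5 × 4). Row 11: index ⌊(11-1)/4⌋ = 2 into patient → P010; (11-1) mod 4 = 2 into the melted columns → v3.
So row 11 is (P010, v3, 830); systolic = 830.

830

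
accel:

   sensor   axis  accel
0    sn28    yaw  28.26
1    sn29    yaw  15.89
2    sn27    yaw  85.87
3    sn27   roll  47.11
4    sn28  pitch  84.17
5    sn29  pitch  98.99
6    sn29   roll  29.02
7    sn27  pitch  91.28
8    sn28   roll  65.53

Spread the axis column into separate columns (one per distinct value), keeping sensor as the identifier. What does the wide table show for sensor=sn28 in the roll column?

Wide layout: rows indexed by sensor, columns are the 3 distinct axis values (yaw, roll, pitch).
Cell (sensor=sn28, axis=roll) draws from the long row where sensor=sn28 and axis=roll, which has accel=65.53.

65.53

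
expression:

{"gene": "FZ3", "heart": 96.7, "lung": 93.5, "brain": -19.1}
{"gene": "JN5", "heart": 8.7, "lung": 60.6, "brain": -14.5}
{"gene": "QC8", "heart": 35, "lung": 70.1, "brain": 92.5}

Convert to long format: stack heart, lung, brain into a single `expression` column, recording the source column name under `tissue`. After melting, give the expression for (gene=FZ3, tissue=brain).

Unpivoting turns each (gene, wide-column) pair into one long row.
The wide cell at row FZ3, column brain holds -19.1, so the long row (FZ3, brain) has expression=-19.1.

-19.1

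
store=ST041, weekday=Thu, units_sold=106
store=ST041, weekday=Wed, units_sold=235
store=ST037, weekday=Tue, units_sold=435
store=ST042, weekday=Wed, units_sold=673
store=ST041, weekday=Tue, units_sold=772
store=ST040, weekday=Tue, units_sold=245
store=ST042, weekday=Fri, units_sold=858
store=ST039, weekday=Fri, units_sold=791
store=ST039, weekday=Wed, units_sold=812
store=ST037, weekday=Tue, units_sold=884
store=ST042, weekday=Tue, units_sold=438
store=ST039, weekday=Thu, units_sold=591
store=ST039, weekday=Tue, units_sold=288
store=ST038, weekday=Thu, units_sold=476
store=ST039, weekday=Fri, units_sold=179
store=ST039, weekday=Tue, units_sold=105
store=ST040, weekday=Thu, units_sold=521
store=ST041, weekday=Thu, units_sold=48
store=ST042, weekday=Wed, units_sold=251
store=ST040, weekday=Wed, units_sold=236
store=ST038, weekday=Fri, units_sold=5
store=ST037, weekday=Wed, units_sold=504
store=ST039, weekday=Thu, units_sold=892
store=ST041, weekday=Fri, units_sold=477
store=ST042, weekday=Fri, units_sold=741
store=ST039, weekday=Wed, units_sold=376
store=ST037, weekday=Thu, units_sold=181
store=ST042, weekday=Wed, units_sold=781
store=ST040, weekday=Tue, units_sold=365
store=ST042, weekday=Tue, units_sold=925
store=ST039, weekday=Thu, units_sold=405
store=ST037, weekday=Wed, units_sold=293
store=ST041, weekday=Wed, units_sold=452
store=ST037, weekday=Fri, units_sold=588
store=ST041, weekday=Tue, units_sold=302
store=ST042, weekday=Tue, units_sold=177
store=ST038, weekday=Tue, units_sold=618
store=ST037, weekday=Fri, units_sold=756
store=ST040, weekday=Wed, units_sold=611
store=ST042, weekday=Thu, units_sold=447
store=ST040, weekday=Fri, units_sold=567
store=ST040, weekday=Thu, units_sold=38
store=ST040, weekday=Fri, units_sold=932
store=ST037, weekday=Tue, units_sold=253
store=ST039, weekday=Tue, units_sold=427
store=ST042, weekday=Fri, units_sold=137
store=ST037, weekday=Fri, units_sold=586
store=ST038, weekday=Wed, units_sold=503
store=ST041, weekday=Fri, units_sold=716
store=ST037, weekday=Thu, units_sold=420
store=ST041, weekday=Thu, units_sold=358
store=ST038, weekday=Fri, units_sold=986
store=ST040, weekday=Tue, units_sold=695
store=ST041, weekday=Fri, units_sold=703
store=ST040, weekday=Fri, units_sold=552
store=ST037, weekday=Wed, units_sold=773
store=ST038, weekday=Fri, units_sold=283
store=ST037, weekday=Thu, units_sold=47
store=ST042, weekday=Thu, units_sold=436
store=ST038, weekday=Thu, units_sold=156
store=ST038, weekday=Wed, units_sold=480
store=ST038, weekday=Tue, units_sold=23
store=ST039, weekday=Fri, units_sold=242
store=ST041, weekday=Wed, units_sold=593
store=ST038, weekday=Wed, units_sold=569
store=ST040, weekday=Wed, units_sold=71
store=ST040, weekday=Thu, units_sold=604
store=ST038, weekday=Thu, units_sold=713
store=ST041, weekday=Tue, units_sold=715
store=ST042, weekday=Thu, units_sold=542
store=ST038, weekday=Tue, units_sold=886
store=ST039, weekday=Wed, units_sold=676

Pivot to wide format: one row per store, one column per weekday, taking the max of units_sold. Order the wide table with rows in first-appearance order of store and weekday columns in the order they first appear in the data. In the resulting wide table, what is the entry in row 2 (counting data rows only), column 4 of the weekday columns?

With rows in first-appearance order of store, row 2 is store=ST037. weekday columns in first-appearance order: Thu, Wed, Tue, Fri; column 4 is Fri.
Long rows with store=ST037, weekday=Fri: max(588, 756, 586) = 756.

756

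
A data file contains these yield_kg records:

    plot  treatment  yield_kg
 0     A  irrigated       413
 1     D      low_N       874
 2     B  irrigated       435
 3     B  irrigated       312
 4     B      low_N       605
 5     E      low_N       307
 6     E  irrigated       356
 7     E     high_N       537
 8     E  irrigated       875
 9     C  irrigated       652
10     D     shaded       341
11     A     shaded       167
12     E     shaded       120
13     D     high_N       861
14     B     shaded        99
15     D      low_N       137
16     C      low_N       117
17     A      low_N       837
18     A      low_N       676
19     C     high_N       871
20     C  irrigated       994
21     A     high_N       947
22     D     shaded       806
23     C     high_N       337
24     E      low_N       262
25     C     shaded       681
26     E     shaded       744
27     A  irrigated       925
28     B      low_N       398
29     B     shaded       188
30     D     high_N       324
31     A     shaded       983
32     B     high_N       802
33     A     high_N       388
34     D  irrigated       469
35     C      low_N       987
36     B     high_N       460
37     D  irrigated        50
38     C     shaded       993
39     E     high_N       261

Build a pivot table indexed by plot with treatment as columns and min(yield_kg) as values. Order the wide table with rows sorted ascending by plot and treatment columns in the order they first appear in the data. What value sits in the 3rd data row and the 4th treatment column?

With rows sorted ascending by plot, row 3 is plot=C. treatment columns in first-appearance order: irrigated, low_N, high_N, shaded; column 4 is shaded.
Long rows with plot=C, treatment=shaded: min(681, 993) = 681.

681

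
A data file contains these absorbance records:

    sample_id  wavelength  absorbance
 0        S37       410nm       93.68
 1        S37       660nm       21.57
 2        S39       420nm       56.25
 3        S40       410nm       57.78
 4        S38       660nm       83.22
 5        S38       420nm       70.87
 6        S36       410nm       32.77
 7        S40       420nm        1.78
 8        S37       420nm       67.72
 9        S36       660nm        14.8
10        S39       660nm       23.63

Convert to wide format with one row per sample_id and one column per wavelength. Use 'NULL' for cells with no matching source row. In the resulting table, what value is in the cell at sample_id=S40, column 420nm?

The long row with sample_id=S40, wavelength=420nm has absorbance=1.78.

1.78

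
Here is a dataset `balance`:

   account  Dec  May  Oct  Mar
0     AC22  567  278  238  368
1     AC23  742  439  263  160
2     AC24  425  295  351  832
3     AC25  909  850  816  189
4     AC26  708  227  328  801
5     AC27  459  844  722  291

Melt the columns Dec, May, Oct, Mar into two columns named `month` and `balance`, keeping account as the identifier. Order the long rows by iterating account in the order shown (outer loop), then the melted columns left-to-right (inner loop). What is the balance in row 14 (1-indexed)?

24 rows total (6 × 4). Row 14: index ⌊(14-1)/4⌋ = 3 into account → AC25; (14-1) mod 4 = 1 into the melted columns → May.
So row 14 is (AC25, May, 850); balance = 850.

850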